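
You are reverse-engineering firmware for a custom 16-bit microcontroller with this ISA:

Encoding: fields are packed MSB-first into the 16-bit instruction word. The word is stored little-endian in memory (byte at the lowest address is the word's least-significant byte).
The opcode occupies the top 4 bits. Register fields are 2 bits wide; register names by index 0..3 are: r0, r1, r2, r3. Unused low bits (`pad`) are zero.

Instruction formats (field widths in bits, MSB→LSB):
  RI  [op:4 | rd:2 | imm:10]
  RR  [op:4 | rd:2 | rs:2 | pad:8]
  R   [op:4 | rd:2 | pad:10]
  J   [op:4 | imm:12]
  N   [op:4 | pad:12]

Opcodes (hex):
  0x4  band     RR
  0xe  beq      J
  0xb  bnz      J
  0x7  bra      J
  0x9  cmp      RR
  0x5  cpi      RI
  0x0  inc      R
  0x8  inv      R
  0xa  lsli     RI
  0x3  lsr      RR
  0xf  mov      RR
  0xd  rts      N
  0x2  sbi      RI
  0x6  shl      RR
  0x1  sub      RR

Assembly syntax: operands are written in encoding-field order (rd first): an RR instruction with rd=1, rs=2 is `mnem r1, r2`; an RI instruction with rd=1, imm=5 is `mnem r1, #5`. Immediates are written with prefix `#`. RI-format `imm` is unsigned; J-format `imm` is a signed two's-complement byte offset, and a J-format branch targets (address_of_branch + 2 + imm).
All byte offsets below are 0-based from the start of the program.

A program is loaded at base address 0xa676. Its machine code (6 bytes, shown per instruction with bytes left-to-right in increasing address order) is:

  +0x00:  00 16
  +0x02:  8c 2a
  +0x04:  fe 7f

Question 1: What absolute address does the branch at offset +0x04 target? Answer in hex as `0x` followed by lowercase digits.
off 0x04: read fe 7f as little → 0x7ffe
  top 4b → 0x7 → bra [J]
  imm: (w>>0)&0xfff=0xffe (s12→-2) → #-2
  target = base 0xa676 + off 0x04 + 2 + imm -2 = 0xa67a

0xa67a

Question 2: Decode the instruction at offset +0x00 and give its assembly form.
sub r1, r2

@+00  little-endian(00 16) = 0x1600
  opcode bits[15:12]=0x1: sub/RR
  rd: (w>>10)&0x3=0x1 → r1
  rs: (w>>8)&0x3=0x2 → r2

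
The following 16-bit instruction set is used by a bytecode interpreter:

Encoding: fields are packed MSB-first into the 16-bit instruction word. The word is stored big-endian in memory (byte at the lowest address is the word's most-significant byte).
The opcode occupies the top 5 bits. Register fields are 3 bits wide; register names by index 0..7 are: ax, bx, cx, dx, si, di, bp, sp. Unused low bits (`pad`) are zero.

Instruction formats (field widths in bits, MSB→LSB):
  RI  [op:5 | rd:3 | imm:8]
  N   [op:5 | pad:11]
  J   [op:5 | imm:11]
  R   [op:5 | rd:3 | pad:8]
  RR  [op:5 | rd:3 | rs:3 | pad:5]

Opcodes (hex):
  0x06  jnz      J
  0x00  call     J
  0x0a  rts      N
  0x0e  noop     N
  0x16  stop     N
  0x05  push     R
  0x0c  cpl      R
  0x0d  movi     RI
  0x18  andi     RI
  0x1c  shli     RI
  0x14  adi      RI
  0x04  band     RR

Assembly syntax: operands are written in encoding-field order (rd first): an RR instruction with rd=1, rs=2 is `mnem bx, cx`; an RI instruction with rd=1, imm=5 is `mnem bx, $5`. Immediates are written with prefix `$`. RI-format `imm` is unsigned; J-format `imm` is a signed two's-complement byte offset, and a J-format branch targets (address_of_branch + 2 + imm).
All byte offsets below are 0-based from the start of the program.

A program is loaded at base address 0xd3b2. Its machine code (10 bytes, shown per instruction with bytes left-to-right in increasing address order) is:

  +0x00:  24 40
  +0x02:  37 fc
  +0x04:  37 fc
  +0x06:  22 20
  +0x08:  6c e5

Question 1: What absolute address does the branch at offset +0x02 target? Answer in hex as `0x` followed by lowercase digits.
0xd3b2

off 0x02: read 37 fc as big → 0x37fc
  top 5b → 0x6 → jnz [J]
  [10:0] imm=2044 (s11→-4) = $-4
  target = base 0xd3b2 + off 0x02 + 2 + imm -4 = 0xd3b2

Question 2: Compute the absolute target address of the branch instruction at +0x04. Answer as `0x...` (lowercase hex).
off 0x04: read 37 fc as big → 0x37fc
  op=0x37fc>>11=0x6 ⇒ jnz (J)
  imm@[10:0]=0x7fc (s11→-4) ⇒ $-4
  target = base 0xd3b2 + off 0x04 + 2 + imm -4 = 0xd3b4

0xd3b4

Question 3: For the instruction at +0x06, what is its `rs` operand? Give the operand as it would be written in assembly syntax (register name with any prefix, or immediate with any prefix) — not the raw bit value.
bx

off 0x06: read 22 20 as big → 0x2220
  top 5b → 0x4 → band [RR]
  [10:8] rd=2 = cx
  [7:5] rs=1 = bx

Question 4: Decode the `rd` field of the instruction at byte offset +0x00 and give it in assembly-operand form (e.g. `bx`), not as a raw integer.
+0x00: 24 40 ⇒ word 0x2440 (big)
  top 5b → 0x4 → band [RR]
  [10:8] rd=4 = si
  [7:5] rs=2 = cx

si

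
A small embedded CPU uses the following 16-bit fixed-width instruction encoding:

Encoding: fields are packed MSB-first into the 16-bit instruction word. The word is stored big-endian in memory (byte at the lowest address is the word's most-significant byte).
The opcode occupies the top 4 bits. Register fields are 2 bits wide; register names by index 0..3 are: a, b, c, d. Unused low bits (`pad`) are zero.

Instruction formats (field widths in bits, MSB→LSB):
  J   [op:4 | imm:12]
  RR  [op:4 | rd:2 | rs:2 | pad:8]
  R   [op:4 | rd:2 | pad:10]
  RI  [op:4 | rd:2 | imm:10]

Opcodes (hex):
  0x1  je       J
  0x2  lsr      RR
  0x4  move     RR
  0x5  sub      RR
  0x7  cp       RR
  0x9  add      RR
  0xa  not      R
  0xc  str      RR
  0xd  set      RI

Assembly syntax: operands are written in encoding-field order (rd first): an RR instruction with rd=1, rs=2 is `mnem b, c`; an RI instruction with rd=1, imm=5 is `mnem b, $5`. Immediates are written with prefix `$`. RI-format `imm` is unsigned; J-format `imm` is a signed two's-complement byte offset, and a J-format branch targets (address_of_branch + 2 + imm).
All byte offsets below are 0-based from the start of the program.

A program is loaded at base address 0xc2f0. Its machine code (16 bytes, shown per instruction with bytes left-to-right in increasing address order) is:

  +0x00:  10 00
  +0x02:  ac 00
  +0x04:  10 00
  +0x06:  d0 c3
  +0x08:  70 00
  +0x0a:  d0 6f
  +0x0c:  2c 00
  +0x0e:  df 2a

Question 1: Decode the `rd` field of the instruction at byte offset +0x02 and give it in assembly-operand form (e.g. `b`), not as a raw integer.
[02] ac 00 → 0xac00
  op=0xac00>>12=0xa ⇒ not (R)
  rd@[11:10]=0x3 ⇒ d

d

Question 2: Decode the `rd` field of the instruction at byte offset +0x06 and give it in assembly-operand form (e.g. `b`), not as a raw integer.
@+06  big-endian(d0 c3) = 0xd0c3
  opcode bits[15:12]=0xd: set/RI
  rd@[11:10]=0x0 ⇒ a
  imm@[9:0]=0xc3 ⇒ $195

a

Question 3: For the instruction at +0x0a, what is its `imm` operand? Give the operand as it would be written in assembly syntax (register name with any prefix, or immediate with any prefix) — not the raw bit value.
off 0x0a: read d0 6f as big → 0xd06f
  top 4b → 0xd → set [RI]
  rd@[11:10]=0x0 ⇒ a
  imm@[9:0]=0x6f ⇒ $111

$111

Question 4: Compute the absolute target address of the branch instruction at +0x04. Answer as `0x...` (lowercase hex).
+0x04: 10 00 ⇒ word 0x1000 (big)
  top 4b → 0x1 → je [J]
  [11:0] imm=0 = $0
  target = base 0xc2f0 + off 0x04 + 2 + imm 0 = 0xc2f6

0xc2f6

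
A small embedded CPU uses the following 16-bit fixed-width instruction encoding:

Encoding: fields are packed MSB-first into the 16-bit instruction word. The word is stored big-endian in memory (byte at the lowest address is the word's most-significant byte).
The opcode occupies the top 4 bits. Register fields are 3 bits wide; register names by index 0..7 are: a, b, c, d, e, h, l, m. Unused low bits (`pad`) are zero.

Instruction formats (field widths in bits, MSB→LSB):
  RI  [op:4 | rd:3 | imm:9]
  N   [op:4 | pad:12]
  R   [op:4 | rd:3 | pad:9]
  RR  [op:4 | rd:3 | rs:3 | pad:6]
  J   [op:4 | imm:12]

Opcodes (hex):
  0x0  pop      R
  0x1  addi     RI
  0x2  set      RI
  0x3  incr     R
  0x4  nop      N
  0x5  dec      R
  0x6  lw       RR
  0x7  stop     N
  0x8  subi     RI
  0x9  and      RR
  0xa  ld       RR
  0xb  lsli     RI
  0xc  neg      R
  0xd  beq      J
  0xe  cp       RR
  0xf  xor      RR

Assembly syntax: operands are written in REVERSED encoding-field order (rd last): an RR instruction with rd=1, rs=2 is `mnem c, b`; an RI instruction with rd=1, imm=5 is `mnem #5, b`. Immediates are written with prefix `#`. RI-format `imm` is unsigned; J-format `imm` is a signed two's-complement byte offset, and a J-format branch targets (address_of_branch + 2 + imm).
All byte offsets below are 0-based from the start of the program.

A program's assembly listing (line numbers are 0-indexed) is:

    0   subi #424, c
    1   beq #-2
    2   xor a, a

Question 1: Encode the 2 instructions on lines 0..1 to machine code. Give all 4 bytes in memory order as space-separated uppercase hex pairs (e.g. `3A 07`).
L0: subi op=0x8:4|rd=2:3|imm=424:9 ⇒ 0x85a8 ⇒ big 85 a8
L1: beq op=0xd:4|imm=-2:12 ⇒ 0xdffe ⇒ big df fe

85 A8 DF FE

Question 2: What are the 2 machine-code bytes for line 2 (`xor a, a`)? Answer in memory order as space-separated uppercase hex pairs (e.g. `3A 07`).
F0 00

L2: xor op=0xf:4|rd=0:3|rs=0:3|pad=0:6 ⇒ 0xf000 ⇒ big f0 00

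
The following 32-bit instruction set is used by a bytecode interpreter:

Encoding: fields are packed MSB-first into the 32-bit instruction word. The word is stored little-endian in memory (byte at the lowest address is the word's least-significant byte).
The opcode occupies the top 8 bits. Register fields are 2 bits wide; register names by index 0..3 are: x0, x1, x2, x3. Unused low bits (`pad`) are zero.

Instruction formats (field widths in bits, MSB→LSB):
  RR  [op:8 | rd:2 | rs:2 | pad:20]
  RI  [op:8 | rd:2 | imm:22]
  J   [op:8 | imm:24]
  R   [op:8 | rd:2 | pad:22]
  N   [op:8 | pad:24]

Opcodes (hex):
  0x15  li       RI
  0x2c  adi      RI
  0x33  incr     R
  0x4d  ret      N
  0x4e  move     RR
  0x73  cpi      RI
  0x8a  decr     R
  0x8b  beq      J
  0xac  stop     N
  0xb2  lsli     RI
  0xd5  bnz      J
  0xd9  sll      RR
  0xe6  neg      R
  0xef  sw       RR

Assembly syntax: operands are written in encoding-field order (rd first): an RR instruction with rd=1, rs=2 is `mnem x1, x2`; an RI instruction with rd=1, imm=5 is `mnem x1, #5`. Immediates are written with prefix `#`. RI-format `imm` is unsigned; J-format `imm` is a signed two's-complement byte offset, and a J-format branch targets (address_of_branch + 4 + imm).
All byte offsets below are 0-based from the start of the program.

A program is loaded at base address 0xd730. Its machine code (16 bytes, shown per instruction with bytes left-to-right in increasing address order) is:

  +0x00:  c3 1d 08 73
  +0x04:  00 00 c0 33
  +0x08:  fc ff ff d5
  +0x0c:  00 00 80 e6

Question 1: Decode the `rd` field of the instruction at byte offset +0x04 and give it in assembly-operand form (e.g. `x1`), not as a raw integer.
+0x04: 00 00 c0 33 ⇒ word 0x33c00000 (little)
  op=0x33c00000>>24=0x33 ⇒ incr (R)
  rd: (w>>22)&0x3=0x3 → x3

x3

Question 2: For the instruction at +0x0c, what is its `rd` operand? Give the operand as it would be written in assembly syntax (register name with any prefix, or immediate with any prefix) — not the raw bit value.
+0x0c: 00 00 80 e6 ⇒ word 0xe6800000 (little)
  top 8b → 0xe6 → neg [R]
  rd: (w>>22)&0x3=0x2 → x2

x2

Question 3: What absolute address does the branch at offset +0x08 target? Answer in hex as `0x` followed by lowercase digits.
0xd738

@+08  little-endian(fc ff ff d5) = 0xd5fffffc
  top 8b → 0xd5 → bnz [J]
  imm: (w>>0)&0xffffff=0xfffffc (s24→-4) → #-4
  target = base 0xd730 + off 0x08 + 4 + imm -4 = 0xd738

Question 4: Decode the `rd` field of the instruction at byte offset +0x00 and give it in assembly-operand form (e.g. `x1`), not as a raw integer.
[00] c3 1d 08 73 → 0x73081dc3
  opcode bits[31:24]=0x73: cpi/RI
  rd: (w>>22)&0x3=0x0 → x0
  imm: (w>>0)&0x3fffff=0x81dc3 → #531907

x0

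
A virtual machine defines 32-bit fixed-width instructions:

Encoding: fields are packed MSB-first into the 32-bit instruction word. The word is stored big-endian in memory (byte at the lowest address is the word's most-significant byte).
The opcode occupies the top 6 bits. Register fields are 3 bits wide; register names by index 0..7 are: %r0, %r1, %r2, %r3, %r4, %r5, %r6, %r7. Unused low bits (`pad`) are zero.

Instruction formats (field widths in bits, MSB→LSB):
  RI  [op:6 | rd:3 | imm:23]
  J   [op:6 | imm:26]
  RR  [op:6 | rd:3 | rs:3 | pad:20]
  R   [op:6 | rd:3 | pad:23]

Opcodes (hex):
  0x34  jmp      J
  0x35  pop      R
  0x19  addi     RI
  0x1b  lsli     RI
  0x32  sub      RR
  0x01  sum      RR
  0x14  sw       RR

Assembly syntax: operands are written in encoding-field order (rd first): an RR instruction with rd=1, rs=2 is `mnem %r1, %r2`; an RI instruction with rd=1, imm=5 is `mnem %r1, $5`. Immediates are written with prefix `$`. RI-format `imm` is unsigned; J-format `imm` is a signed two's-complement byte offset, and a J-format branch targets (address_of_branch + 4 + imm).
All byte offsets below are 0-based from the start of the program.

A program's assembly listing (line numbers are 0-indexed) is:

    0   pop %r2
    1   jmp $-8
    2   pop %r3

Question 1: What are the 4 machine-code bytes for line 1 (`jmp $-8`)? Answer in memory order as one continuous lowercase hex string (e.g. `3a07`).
d3fffff8

line 1 (jmp): pack op=0x34:6|imm=-8:26 = 0xd3fffff8; big→ d3 ff ff f8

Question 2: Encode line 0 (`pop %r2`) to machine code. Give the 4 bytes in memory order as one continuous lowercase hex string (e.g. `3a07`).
0. pop fields op=0x35:6|rd=2:3|pad=0:23 → word d5000000h → d5 00 00 00

d5000000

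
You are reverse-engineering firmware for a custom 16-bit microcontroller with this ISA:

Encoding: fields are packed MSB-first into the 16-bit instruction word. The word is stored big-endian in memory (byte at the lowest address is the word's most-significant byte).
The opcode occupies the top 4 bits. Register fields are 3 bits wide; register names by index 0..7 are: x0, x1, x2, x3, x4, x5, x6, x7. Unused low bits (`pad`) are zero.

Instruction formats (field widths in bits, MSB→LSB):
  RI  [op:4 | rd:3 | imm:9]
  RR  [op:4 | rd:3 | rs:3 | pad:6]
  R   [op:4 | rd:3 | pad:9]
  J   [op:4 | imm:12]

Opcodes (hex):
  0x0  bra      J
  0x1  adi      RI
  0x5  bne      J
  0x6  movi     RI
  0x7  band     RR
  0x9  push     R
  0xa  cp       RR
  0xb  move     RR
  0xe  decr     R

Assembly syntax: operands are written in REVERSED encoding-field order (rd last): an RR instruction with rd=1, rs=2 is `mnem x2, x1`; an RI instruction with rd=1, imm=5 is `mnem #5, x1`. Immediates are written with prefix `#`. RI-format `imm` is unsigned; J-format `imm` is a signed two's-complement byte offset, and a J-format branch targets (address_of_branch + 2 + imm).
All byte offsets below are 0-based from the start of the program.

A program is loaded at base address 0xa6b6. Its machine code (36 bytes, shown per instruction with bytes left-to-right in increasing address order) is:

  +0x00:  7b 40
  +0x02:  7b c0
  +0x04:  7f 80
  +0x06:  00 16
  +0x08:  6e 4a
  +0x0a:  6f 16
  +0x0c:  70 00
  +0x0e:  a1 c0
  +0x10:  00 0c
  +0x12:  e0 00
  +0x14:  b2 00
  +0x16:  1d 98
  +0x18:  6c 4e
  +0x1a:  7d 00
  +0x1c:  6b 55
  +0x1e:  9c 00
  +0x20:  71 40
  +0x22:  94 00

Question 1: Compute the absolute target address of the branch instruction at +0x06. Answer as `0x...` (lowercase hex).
@+06  big-endian(00 16) = 0x0016
  op=0x0016>>12=0x0 ⇒ bra (J)
  [11:0] imm=22 = #22
  target = base 0xa6b6 + off 0x06 + 2 + imm 22 = 0xa6d4

0xa6d4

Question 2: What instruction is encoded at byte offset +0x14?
move x0, x1

[14] b2 00 → 0xb200
  opcode bits[15:12]=0xb: move/RR
  rd: (w>>9)&0x7=0x1 → x1
  rs: (w>>6)&0x7=0x0 → x0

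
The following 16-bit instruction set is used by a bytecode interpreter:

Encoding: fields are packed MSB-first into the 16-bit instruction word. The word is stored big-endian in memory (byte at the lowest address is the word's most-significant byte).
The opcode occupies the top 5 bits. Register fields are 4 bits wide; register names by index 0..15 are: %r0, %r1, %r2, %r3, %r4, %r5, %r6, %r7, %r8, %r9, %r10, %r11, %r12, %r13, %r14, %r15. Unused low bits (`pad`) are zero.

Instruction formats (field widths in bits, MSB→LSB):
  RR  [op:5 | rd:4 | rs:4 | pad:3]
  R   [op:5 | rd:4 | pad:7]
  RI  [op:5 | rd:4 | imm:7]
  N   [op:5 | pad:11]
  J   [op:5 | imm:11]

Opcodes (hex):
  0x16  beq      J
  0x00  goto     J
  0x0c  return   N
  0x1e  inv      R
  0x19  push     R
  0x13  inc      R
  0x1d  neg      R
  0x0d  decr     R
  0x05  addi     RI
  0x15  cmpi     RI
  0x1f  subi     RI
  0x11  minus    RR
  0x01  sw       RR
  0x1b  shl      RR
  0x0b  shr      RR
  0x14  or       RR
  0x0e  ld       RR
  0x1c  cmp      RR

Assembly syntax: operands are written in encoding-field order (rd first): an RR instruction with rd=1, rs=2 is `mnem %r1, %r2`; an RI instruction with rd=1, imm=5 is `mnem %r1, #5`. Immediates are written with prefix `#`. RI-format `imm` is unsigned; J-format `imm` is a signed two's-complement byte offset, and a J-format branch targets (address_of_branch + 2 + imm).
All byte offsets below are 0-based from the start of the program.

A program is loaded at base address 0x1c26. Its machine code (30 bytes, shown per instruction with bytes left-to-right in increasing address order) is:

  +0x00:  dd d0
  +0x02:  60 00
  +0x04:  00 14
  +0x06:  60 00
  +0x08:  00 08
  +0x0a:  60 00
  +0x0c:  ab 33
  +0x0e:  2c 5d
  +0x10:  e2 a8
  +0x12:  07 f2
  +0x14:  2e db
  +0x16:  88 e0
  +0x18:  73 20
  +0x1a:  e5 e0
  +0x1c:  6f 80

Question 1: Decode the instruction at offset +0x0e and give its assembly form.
addi %r8, #93

[0e] 2c 5d → 0x2c5d
  op=0x2c5d>>11=0x5 ⇒ addi (RI)
  rd@[10:7]=0x8 ⇒ %r8
  imm@[6:0]=0x5d ⇒ #93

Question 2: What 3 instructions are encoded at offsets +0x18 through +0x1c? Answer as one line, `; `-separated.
+0x18: 73 20 ⇒ word 0x7320 (big)
  top 5b → 0xe → ld [RR]
  rd@[10:7]=0x6 ⇒ %r6
  rs@[6:3]=0x4 ⇒ %r4
+0x1a: e5 e0 ⇒ word 0xe5e0 (big)
  top 5b → 0x1c → cmp [RR]
  rd@[10:7]=0xb ⇒ %r11
  rs@[6:3]=0xc ⇒ %r12
+0x1c: 6f 80 ⇒ word 0x6f80 (big)
  top 5b → 0xd → decr [R]
  rd@[10:7]=0xf ⇒ %r15

ld %r6, %r4; cmp %r11, %r12; decr %r15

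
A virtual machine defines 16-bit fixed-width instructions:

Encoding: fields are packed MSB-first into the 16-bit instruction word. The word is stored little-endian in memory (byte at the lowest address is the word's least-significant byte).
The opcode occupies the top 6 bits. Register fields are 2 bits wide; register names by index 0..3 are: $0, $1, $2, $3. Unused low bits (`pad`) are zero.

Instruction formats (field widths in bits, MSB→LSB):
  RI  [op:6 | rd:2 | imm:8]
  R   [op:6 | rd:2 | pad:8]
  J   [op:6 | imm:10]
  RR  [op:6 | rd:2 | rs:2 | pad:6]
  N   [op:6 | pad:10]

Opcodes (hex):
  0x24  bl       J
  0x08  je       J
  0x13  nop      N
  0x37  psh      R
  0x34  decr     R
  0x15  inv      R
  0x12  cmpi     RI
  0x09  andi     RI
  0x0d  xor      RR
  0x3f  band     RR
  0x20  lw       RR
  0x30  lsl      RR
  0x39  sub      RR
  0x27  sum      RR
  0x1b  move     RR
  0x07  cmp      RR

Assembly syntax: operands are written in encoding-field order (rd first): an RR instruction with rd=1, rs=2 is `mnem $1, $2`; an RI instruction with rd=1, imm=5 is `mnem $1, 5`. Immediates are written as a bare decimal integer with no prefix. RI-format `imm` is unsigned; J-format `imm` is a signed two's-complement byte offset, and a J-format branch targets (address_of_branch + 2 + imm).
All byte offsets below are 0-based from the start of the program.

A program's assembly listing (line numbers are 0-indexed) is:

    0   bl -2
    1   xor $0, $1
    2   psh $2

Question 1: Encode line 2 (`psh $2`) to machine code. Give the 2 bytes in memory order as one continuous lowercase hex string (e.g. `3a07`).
00de

line 2 (psh): pack op=0x37:6|rd=2:2|pad=0:8 = 0xde00; little→ 00 de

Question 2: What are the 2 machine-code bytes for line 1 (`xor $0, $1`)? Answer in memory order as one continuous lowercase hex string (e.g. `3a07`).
4034

L1: xor op=0xd:6|rd=0:2|rs=1:2|pad=0:6 ⇒ 0x3440 ⇒ little 40 34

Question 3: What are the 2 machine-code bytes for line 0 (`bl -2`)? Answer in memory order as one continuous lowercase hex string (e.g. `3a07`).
fe93

0. bl fields op=0x24:6|imm=-2:10 → word 93feh → fe 93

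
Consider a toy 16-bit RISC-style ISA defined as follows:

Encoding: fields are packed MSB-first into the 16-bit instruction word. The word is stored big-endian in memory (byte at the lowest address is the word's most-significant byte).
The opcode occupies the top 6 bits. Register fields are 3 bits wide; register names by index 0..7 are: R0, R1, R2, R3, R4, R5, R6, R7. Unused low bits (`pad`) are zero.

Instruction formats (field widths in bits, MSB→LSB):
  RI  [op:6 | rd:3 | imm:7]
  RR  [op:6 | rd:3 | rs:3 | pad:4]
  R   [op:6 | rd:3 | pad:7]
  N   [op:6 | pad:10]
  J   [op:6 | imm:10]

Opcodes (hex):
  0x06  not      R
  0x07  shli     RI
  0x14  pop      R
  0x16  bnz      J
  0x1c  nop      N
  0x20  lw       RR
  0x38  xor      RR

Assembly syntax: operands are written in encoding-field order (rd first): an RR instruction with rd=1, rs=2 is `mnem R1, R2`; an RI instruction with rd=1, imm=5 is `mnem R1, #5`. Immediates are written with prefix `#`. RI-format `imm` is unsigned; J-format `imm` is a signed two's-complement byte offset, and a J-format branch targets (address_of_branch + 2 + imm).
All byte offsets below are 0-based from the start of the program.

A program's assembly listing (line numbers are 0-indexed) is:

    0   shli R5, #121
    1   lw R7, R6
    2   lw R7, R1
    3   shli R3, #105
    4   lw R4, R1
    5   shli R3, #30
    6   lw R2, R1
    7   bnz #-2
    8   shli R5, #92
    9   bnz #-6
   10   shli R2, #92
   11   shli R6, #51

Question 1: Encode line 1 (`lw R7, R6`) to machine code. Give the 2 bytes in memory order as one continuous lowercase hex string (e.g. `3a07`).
83e0

L1: lw op=0x20:6|rd=7:3|rs=6:3|pad=0:4 ⇒ 0x83e0 ⇒ big 83 e0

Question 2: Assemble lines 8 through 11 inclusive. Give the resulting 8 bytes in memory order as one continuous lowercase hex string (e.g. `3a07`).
L8: shli op=0x7:6|rd=5:3|imm=92:7 ⇒ 0x1edc ⇒ big 1e dc
L9: bnz op=0x16:6|imm=-6:10 ⇒ 0x5bfa ⇒ big 5b fa
L10: shli op=0x7:6|rd=2:3|imm=92:7 ⇒ 0x1d5c ⇒ big 1d 5c
L11: shli op=0x7:6|rd=6:3|imm=51:7 ⇒ 0x1f33 ⇒ big 1f 33

1edc5bfa1d5c1f33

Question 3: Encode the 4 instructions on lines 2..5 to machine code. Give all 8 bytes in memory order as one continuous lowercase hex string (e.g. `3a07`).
L2: lw op=0x20:6|rd=7:3|rs=1:3|pad=0:4 ⇒ 0x8390 ⇒ big 83 90
L3: shli op=0x7:6|rd=3:3|imm=105:7 ⇒ 0x1de9 ⇒ big 1d e9
L4: lw op=0x20:6|rd=4:3|rs=1:3|pad=0:4 ⇒ 0x8210 ⇒ big 82 10
L5: shli op=0x7:6|rd=3:3|imm=30:7 ⇒ 0x1d9e ⇒ big 1d 9e

83901de982101d9e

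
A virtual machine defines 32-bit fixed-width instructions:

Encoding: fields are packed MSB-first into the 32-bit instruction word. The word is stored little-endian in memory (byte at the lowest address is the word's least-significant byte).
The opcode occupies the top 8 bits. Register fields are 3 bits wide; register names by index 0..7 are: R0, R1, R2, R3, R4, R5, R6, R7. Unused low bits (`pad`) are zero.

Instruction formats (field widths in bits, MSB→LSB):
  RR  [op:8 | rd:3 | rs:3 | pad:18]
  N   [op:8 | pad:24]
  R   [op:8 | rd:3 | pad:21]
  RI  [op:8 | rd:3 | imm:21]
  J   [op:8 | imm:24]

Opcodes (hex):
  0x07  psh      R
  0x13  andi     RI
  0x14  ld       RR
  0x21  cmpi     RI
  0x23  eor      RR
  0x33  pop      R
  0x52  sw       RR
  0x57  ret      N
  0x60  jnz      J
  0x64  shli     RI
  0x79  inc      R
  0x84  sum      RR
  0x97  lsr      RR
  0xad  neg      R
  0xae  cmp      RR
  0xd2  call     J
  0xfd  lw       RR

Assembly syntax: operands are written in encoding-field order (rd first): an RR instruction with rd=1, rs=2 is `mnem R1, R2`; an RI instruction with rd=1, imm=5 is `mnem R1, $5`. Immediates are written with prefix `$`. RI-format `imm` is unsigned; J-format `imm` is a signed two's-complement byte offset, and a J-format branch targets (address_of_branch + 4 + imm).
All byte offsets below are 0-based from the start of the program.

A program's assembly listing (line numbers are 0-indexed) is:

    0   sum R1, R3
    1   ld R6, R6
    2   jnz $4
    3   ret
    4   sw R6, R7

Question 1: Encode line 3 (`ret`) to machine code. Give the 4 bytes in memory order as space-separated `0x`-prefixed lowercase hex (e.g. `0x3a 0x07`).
L3: ret op=0x57:8|pad=0:24 ⇒ 0x57000000 ⇒ little 00 00 00 57

0x00 0x00 0x00 0x57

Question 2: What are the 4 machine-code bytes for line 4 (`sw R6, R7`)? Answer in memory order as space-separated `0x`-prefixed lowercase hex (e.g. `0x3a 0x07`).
line 4 (sw): pack op=0x52:8|rd=6:3|rs=7:3|pad=0:18 = 0x52dc0000; little→ 00 00 dc 52

0x00 0x00 0xdc 0x52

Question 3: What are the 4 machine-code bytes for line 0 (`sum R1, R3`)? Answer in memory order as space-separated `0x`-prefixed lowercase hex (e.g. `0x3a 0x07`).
line 0 (sum): pack op=0x84:8|rd=1:3|rs=3:3|pad=0:18 = 0x842c0000; little→ 00 00 2c 84

0x00 0x00 0x2c 0x84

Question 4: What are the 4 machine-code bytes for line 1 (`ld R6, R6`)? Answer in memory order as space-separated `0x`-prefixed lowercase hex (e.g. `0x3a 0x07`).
1. ld fields op=0x14:8|rd=6:3|rs=6:3|pad=0:18 → word 14d80000h → 00 00 d8 14

0x00 0x00 0xd8 0x14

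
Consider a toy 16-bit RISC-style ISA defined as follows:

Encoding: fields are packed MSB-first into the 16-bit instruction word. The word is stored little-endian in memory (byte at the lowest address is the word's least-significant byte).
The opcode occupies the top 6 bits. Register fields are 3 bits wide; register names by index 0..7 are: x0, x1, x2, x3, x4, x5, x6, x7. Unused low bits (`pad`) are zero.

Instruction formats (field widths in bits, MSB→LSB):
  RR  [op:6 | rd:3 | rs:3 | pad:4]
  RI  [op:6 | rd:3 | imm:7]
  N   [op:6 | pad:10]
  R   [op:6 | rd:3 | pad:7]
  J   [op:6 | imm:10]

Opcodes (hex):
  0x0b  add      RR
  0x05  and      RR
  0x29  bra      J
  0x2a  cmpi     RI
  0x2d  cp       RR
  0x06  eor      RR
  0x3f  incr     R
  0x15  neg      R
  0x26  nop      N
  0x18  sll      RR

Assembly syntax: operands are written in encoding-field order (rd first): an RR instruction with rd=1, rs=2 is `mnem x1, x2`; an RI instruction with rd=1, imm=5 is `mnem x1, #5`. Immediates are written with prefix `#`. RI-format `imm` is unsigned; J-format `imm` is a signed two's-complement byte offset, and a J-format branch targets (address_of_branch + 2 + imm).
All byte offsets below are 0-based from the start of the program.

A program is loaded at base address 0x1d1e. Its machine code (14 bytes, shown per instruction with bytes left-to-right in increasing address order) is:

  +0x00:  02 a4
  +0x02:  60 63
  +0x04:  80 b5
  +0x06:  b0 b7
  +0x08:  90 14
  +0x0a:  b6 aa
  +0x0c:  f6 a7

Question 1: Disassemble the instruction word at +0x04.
@+04  little-endian(80 b5) = 0xb580
  opcode bits[15:10]=0x2d: cp/RR
  rd@[9:7]=0x3 ⇒ x3
  rs@[6:4]=0x0 ⇒ x0

cp x3, x0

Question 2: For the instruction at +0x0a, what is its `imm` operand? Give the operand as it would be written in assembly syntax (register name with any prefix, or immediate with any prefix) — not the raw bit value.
#54

@+0a  little-endian(b6 aa) = 0xaab6
  top 6b → 0x2a → cmpi [RI]
  rd: (w>>7)&0x7=0x5 → x5
  imm: (w>>0)&0x7f=0x36 → #54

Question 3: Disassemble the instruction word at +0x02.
+0x02: 60 63 ⇒ word 0x6360 (little)
  opcode bits[15:10]=0x18: sll/RR
  [9:7] rd=6 = x6
  [6:4] rs=6 = x6

sll x6, x6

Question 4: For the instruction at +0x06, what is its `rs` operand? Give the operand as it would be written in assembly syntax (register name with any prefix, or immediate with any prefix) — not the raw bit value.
x3

off 0x06: read b0 b7 as little → 0xb7b0
  top 6b → 0x2d → cp [RR]
  rd: (w>>7)&0x7=0x7 → x7
  rs: (w>>4)&0x7=0x3 → x3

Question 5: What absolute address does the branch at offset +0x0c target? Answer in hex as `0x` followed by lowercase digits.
0x1d22

off 0x0c: read f6 a7 as little → 0xa7f6
  opcode bits[15:10]=0x29: bra/J
  imm: (w>>0)&0x3ff=0x3f6 (s10→-10) → #-10
  target = base 0x1d1e + off 0x0c + 2 + imm -10 = 0x1d22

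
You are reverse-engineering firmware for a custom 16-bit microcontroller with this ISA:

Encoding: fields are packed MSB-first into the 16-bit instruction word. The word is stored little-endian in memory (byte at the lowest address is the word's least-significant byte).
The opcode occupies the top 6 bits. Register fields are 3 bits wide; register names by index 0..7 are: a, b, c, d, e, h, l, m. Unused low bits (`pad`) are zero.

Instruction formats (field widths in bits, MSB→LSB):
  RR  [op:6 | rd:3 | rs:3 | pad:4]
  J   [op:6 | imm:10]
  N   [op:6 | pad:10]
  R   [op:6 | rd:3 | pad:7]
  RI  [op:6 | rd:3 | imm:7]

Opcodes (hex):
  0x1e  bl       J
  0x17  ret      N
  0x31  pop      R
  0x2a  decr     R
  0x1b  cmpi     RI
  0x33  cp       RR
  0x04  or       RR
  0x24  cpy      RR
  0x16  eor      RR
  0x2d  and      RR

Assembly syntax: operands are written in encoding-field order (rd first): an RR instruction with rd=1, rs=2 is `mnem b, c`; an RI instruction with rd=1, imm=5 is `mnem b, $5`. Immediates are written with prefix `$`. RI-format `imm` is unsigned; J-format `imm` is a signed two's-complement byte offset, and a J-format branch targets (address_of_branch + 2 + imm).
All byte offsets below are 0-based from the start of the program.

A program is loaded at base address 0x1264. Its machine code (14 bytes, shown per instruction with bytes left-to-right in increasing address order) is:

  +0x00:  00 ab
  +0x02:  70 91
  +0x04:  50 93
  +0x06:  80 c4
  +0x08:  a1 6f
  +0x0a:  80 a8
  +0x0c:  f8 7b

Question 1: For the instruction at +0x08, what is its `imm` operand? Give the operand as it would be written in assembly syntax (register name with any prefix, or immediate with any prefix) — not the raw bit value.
$33

+0x08: a1 6f ⇒ word 0x6fa1 (little)
  opcode bits[15:10]=0x1b: cmpi/RI
  rd: (w>>7)&0x7=0x7 → m
  imm: (w>>0)&0x7f=0x21 → $33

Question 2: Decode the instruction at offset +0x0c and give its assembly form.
[0c] f8 7b → 0x7bf8
  op=0x7bf8>>10=0x1e ⇒ bl (J)
  [9:0] imm=1016 (s10→-8) = $-8

bl $-8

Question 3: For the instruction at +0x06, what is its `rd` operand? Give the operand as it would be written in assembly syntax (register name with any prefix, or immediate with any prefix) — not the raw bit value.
b

off 0x06: read 80 c4 as little → 0xc480
  opcode bits[15:10]=0x31: pop/R
  [9:7] rd=1 = b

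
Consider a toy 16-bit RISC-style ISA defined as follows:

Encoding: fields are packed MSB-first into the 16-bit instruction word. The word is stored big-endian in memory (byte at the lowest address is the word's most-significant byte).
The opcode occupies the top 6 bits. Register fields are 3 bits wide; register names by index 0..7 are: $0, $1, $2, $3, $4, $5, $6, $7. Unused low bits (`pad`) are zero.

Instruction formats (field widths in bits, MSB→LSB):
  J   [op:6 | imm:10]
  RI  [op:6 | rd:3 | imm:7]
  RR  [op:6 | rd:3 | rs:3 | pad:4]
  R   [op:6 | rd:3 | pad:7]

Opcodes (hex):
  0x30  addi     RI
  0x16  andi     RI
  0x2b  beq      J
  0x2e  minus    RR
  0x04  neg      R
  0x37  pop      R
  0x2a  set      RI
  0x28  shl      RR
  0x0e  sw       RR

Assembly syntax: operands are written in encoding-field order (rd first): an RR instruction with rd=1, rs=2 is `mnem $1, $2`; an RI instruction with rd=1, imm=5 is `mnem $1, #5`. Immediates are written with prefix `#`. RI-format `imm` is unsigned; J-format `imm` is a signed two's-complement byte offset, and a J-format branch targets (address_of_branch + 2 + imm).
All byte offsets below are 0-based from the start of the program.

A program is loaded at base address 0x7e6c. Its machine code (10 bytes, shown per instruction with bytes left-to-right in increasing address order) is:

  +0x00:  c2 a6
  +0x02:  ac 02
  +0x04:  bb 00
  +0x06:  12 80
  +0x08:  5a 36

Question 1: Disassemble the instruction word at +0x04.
minus $6, $0

@+04  big-endian(bb 00) = 0xbb00
  top 6b → 0x2e → minus [RR]
  rd@[9:7]=0x6 ⇒ $6
  rs@[6:4]=0x0 ⇒ $0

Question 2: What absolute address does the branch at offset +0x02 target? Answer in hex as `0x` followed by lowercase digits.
0x7e72

off 0x02: read ac 02 as big → 0xac02
  top 6b → 0x2b → beq [J]
  imm: (w>>0)&0x3ff=0x2 → #2
  target = base 0x7e6c + off 0x02 + 2 + imm 2 = 0x7e72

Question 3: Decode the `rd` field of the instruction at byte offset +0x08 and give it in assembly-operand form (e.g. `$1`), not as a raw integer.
$4

+0x08: 5a 36 ⇒ word 0x5a36 (big)
  opcode bits[15:10]=0x16: andi/RI
  rd: (w>>7)&0x7=0x4 → $4
  imm: (w>>0)&0x7f=0x36 → #54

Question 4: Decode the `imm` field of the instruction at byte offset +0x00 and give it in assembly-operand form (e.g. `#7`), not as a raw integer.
+0x00: c2 a6 ⇒ word 0xc2a6 (big)
  opcode bits[15:10]=0x30: addi/RI
  rd@[9:7]=0x5 ⇒ $5
  imm@[6:0]=0x26 ⇒ #38

#38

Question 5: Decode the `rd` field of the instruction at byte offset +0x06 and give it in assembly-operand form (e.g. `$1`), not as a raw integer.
+0x06: 12 80 ⇒ word 0x1280 (big)
  op=0x1280>>10=0x4 ⇒ neg (R)
  rd: (w>>7)&0x7=0x5 → $5

$5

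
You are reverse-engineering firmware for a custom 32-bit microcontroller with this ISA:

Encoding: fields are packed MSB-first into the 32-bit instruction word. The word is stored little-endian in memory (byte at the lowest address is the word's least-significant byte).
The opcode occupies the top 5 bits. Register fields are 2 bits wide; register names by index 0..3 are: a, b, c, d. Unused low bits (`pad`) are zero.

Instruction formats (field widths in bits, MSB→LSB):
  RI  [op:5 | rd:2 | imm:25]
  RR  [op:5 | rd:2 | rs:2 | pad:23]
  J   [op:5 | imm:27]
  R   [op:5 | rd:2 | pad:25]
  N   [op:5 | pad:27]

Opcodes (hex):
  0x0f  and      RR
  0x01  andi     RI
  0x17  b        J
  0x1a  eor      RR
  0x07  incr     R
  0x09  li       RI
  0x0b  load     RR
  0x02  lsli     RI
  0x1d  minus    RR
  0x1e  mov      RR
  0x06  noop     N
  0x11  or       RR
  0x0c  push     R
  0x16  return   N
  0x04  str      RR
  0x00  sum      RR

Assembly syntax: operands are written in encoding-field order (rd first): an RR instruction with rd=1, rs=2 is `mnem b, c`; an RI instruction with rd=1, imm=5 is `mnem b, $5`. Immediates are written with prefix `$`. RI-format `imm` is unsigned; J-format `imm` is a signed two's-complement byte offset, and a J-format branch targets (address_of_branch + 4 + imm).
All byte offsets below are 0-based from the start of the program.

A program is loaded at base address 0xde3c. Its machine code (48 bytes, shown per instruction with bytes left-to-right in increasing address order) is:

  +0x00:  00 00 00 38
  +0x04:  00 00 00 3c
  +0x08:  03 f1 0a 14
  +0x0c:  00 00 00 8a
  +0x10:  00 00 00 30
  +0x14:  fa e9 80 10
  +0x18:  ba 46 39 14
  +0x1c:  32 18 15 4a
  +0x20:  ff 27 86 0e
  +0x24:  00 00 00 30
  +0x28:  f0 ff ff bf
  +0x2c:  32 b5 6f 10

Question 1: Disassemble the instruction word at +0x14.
lsli a, $8448506

off 0x14: read fa e9 80 10 as little → 0x1080e9fa
  opcode bits[31:27]=0x2: lsli/RI
  rd: (w>>25)&0x3=0x0 → a
  imm: (w>>0)&0x1ffffff=0x80e9fa → $8448506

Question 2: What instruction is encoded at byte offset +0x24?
@+24  little-endian(00 00 00 30) = 0x30000000
  op=0x30000000>>27=0x6 ⇒ noop (N)

noop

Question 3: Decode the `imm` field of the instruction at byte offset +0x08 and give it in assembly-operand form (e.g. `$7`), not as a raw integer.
$717059

off 0x08: read 03 f1 0a 14 as little → 0x140af103
  op=0x140af103>>27=0x2 ⇒ lsli (RI)
  rd@[26:25]=0x2 ⇒ c
  imm@[24:0]=0xaf103 ⇒ $717059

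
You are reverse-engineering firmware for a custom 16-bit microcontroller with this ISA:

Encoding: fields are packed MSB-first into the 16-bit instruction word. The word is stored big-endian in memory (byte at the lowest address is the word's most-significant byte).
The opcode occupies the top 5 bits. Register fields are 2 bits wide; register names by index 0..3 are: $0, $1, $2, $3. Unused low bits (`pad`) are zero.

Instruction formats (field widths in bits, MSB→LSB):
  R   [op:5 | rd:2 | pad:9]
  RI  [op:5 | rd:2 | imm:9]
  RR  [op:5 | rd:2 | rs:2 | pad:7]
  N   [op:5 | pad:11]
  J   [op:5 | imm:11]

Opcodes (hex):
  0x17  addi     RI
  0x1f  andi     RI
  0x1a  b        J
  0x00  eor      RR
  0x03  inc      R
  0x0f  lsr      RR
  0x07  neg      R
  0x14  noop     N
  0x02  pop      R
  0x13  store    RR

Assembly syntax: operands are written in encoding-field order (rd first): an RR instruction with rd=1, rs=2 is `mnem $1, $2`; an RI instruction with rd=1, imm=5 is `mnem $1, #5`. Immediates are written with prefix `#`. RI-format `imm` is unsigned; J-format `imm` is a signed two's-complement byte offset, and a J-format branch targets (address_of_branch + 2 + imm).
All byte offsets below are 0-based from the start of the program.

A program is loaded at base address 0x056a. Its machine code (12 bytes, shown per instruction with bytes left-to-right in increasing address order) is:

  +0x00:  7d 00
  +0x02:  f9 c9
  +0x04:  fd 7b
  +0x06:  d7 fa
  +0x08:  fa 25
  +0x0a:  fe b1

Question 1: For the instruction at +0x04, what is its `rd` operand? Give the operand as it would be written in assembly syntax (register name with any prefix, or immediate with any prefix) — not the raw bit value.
+0x04: fd 7b ⇒ word 0xfd7b (big)
  opcode bits[15:11]=0x1f: andi/RI
  rd@[10:9]=0x2 ⇒ $2
  imm@[8:0]=0x17b ⇒ #379

$2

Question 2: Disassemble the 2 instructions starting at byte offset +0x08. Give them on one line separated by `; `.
andi $1, #37; andi $3, #177

+0x08: fa 25 ⇒ word 0xfa25 (big)
  opcode bits[15:11]=0x1f: andi/RI
  rd@[10:9]=0x1 ⇒ $1
  imm@[8:0]=0x25 ⇒ #37
+0x0a: fe b1 ⇒ word 0xfeb1 (big)
  opcode bits[15:11]=0x1f: andi/RI
  rd@[10:9]=0x3 ⇒ $3
  imm@[8:0]=0xb1 ⇒ #177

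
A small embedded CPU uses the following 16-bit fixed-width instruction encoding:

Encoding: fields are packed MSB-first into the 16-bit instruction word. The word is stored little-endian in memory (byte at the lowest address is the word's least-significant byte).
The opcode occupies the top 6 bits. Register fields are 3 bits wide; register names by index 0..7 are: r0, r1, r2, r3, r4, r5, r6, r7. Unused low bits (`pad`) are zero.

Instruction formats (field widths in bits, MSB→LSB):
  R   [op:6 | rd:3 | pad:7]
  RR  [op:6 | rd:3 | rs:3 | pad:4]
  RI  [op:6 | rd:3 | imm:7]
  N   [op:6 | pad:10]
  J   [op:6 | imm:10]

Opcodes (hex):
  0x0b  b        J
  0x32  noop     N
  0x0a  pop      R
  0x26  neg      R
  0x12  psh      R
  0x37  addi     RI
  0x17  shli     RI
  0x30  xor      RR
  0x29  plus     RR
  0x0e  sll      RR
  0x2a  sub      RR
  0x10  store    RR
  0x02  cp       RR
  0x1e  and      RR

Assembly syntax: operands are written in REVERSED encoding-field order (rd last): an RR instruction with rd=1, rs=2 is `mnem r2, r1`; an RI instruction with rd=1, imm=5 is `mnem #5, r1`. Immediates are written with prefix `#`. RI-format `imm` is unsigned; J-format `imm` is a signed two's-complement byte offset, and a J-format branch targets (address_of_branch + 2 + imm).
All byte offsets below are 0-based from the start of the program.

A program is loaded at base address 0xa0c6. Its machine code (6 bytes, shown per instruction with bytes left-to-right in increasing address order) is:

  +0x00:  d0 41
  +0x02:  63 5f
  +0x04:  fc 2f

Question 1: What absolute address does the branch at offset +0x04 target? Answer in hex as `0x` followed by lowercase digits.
@+04  little-endian(fc 2f) = 0x2ffc
  top 6b → 0xb → b [J]
  [9:0] imm=1020 (s10→-4) = #-4
  target = base 0xa0c6 + off 0x04 + 2 + imm -4 = 0xa0c8

0xa0c8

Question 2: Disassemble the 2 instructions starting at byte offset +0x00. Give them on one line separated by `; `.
@+00  little-endian(d0 41) = 0x41d0
  opcode bits[15:10]=0x10: store/RR
  rd@[9:7]=0x3 ⇒ r3
  rs@[6:4]=0x5 ⇒ r5
@+02  little-endian(63 5f) = 0x5f63
  opcode bits[15:10]=0x17: shli/RI
  rd@[9:7]=0x6 ⇒ r6
  imm@[6:0]=0x63 ⇒ #99

store r5, r3; shli #99, r6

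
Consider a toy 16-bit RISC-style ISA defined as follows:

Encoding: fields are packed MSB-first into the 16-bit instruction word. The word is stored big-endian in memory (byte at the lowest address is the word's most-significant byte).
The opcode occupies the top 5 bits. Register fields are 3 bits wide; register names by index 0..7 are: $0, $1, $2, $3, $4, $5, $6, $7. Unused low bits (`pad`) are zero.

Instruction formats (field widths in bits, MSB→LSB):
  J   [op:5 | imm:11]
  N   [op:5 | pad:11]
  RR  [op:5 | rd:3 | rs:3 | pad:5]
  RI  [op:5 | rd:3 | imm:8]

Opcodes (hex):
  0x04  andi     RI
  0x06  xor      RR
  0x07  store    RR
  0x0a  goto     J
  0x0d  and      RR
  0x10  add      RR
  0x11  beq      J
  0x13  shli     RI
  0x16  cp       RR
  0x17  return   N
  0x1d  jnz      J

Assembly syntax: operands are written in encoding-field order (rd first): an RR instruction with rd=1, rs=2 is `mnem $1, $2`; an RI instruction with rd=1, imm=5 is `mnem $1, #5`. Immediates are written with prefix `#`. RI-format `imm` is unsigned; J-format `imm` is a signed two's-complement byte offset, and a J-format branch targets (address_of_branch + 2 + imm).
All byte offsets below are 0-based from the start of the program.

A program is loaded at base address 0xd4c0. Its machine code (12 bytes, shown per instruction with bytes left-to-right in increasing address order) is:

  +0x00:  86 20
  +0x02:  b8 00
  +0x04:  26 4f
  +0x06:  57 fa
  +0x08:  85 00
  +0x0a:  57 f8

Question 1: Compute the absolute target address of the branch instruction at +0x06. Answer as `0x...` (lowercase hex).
0xd4c2

@+06  big-endian(57 fa) = 0x57fa
  top 5b → 0xa → goto [J]
  [10:0] imm=2042 (s11→-6) = #-6
  target = base 0xd4c0 + off 0x06 + 2 + imm -6 = 0xd4c2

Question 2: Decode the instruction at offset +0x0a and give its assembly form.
off 0x0a: read 57 f8 as big → 0x57f8
  op=0x57f8>>11=0xa ⇒ goto (J)
  [10:0] imm=2040 (s11→-8) = #-8

goto #-8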